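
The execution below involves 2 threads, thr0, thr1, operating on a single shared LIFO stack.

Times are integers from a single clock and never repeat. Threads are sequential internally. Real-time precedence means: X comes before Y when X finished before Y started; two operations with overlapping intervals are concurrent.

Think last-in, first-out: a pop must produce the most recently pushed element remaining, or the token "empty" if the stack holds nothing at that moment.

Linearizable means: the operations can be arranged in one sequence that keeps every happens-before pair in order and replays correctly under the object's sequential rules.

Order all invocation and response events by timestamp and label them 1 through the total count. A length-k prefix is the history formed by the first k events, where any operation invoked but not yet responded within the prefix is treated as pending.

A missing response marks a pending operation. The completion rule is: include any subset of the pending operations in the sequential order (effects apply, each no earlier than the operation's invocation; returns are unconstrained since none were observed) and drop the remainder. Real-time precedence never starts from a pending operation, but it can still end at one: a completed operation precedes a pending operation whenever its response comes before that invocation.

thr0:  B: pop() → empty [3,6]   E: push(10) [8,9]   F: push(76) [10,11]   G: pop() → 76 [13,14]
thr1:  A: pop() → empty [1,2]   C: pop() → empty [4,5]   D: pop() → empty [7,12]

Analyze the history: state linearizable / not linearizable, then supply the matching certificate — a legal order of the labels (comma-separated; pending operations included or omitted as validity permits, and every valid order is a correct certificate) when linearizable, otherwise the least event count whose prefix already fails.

linearizable — witness: A, B, C, D, E, F, G

1. A pop() → empty, leaving stack <>
2. B pop() → empty, leaving stack <>
3. C pop() → empty, leaving stack <>
4. D pop() → empty, leaving stack <>
5. E push(10), leaving stack <10>
6. F push(76), leaving stack <10,76>
7. G pop() → 76, leaving stack <10>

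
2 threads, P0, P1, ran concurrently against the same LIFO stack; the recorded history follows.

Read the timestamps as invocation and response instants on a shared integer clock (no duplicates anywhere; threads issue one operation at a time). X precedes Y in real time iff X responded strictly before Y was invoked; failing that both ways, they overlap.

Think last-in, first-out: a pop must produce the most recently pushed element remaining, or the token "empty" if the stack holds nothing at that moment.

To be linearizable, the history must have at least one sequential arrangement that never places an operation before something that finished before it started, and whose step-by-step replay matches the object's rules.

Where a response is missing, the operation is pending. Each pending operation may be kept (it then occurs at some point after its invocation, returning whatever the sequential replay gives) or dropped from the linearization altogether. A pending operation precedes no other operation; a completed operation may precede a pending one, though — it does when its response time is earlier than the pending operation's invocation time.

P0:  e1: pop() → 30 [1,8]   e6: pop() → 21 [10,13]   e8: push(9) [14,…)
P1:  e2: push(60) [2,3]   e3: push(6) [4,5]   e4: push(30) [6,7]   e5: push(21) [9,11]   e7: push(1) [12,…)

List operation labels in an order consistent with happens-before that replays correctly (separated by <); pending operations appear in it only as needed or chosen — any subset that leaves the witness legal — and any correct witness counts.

after step 1 (e2 push(60)): stack <60>
after step 2 (e3 push(6)): stack <60,6>
after step 3 (e4 push(30)): stack <60,6,30>
after step 4 (e1 pop() → 30): stack <60,6>
after step 5 (e5 push(21)): stack <60,6,21>
after step 6 (e6 pop() → 21): stack <60,6>

e2 < e3 < e4 < e1 < e5 < e6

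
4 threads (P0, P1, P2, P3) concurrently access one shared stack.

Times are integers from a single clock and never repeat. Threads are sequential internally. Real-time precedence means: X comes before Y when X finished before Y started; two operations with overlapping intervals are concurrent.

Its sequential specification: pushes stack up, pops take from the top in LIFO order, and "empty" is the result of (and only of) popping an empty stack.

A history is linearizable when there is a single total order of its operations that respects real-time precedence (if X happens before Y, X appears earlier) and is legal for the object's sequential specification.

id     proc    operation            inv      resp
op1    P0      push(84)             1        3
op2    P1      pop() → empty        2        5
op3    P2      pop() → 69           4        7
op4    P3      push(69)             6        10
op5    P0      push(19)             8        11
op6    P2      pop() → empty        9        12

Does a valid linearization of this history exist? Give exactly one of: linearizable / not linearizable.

the violation lands at event 12, op6's response at time 12: events 1..11 linearize, events 1..12 do not
the 6 completed operations admit 22 real-time orders; each fails the stack replay
sample order op1, op2, op3, op4, op5, op6 stalls at step 2 — op2 pop() → empty has no legal effect
sample order op1, op2, op3, op4, op6, op5 stalls at step 2 — op2 pop() → empty has no legal effect

not linearizable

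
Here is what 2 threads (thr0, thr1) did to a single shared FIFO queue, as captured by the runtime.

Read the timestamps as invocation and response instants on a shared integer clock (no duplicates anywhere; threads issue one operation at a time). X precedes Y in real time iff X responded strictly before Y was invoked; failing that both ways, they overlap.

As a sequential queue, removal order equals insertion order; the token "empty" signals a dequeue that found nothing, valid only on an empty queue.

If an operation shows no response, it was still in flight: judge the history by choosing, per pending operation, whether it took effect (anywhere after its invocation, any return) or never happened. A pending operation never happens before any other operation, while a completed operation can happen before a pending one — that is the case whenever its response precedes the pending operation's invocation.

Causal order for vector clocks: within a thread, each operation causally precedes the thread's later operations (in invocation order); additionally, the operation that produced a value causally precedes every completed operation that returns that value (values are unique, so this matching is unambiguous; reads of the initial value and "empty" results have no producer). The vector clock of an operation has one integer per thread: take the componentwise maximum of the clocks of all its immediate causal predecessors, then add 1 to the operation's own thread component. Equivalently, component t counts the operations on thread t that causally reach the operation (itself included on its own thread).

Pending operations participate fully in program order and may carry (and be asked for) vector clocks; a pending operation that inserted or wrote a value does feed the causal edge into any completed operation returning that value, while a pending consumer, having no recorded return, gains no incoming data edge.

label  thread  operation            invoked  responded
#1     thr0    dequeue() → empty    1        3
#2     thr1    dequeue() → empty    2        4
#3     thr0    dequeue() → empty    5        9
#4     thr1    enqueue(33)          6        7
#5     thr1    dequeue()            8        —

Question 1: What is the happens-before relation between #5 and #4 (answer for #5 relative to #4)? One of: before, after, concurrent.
Answer: after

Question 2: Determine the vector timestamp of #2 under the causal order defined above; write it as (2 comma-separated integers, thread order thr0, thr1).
Answer: (0, 1)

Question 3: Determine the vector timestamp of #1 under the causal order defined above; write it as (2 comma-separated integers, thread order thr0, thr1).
Answer: (1, 0)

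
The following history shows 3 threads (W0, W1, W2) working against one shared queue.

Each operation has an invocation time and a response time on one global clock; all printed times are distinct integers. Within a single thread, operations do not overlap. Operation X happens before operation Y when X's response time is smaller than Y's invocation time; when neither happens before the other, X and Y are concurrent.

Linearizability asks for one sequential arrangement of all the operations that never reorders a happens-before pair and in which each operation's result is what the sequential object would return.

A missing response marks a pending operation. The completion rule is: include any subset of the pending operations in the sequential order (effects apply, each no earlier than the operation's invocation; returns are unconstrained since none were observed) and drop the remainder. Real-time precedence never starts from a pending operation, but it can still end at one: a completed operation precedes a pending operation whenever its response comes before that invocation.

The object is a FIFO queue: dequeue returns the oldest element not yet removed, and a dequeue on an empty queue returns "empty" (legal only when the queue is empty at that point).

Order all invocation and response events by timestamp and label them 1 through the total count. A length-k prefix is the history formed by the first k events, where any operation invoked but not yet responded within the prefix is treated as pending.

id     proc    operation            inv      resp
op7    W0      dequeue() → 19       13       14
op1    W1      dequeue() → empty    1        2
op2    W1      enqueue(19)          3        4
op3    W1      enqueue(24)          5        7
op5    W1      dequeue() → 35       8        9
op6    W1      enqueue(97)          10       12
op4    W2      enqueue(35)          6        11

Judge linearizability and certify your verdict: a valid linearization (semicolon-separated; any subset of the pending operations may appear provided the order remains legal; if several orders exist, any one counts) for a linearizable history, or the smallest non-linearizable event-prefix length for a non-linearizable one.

events 1..8 are fine; event 9 — the response of op5 at time 9 — makes the prefix non-linearizable
the completed operations (4 total) allow one real-time order; the queue replay rejects it
completion choices over the 1 pending operation (op4) were checked; none helps
for example op1, op2, op3, op5 (pending dropped) fails at step 4: op5 dequeue() → 35 is not legal there

not linearizable — minimal violating prefix: 9 events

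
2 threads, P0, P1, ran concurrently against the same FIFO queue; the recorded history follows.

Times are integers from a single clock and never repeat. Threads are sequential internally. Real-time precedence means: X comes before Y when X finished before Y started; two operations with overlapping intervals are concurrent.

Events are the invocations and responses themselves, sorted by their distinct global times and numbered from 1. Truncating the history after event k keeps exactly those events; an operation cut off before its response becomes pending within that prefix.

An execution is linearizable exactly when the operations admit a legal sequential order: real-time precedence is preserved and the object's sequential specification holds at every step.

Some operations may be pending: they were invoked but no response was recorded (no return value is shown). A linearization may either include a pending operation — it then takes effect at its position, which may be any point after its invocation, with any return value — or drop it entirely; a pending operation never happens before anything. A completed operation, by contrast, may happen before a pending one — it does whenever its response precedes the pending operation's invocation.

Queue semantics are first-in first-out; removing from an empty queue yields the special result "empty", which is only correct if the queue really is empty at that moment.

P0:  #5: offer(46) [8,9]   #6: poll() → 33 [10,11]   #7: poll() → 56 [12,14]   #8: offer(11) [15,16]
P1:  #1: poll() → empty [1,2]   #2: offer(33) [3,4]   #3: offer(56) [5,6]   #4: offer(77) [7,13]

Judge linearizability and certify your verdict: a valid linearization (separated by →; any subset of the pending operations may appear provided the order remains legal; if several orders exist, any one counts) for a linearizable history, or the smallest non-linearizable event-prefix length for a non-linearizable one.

linearizable — witness: #1 → #2 → #3 → #4 → #5 → #6 → #7 → #8

step 1: #1 poll() → empty — queue <>
step 2: #2 offer(33) — queue <33>
step 3: #3 offer(56) — queue <33,56>
step 4: #4 offer(77) — queue <33,56,77>
step 5: #5 offer(46) — queue <33,56,77,46>
step 6: #6 poll() → 33 — queue <56,77,46>
step 7: #7 poll() → 56 — queue <77,46>
step 8: #8 offer(11) — queue <77,46,11>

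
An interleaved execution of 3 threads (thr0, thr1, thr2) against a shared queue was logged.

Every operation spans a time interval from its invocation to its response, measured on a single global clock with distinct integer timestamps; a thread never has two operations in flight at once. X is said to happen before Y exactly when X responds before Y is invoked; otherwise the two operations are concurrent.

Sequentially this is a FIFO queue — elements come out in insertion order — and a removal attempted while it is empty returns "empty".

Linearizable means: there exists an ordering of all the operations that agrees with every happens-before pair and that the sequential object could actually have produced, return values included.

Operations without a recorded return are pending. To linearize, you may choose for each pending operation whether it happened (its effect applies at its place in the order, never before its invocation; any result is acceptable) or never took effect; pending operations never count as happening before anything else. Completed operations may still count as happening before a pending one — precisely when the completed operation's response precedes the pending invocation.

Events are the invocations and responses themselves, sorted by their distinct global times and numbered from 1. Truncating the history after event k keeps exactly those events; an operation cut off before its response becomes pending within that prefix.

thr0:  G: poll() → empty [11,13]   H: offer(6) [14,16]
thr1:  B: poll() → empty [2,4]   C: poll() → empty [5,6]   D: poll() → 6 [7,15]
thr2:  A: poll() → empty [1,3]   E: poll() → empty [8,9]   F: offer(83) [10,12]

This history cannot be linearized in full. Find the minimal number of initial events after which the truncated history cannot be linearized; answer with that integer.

a valid linearization of events 1..14 exists, for instance A, B, C, D, E, G, F:
1. A poll() → empty, leaving queue <>
2. B poll() → empty, leaving queue <>
3. C poll() → empty, leaving queue <>
4. D poll() (pending, included), leaving queue <>
5. E poll() → empty, leaving queue <>
6. G poll() → empty, leaving queue <>
7. F offer(83), leaving queue <83>
event 15 — D's response, time 15 — after it, nothing linearizes
no completion choice of the 1 pending operation (H) rescues it — every subset was tried
sample order A, B, C, D, E, F, G (pending dropped) stalls at step 4 — D poll() → 6 has no legal effect
sample order A, B, C, D, E, G, F (pending dropped) stalls at step 4 — D poll() → 6 has no legal effect

15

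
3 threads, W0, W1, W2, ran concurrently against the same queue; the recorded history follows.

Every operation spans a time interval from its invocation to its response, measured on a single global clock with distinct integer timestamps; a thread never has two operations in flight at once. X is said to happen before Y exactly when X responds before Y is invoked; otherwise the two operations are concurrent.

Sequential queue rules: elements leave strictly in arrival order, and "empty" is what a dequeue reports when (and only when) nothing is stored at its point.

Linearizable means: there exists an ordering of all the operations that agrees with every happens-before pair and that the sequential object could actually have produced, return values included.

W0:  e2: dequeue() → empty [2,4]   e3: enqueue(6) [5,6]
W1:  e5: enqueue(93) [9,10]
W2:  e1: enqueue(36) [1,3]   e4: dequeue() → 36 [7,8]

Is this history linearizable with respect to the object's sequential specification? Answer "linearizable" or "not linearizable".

linearizable

witness order: e2, e1, e3, e4, e5
after step 1 (e2 dequeue() → empty): queue <>
after step 2 (e1 enqueue(36)): queue <36>
after step 3 (e3 enqueue(6)): queue <36,6>
after step 4 (e4 dequeue() → 36): queue <6>
after step 5 (e5 enqueue(93)): queue <6,93>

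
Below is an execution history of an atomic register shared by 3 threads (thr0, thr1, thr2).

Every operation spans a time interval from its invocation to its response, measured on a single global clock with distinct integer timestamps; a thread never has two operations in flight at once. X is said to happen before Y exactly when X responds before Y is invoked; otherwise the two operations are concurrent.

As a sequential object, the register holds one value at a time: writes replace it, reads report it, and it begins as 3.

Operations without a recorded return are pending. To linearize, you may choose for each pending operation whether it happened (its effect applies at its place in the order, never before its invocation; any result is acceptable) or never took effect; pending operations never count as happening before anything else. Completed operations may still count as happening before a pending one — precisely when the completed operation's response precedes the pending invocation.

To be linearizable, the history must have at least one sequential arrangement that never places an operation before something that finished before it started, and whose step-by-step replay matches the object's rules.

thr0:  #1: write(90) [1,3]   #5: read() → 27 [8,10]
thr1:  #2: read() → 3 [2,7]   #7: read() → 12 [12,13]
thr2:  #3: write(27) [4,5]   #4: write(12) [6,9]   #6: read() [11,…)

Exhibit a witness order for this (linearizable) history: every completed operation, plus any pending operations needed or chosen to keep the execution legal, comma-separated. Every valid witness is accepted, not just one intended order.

after step 1 (#2 read() → 3): value 3
after step 2 (#1 write(90)): value 90
after step 3 (#3 write(27)): value 27
after step 4 (#5 read() → 27): value 27
after step 5 (#4 write(12)): value 12
after step 6 (#6 read() (pending, included)): value 12
after step 7 (#7 read() → 12): value 12

#2, #1, #3, #5, #4, #6, #7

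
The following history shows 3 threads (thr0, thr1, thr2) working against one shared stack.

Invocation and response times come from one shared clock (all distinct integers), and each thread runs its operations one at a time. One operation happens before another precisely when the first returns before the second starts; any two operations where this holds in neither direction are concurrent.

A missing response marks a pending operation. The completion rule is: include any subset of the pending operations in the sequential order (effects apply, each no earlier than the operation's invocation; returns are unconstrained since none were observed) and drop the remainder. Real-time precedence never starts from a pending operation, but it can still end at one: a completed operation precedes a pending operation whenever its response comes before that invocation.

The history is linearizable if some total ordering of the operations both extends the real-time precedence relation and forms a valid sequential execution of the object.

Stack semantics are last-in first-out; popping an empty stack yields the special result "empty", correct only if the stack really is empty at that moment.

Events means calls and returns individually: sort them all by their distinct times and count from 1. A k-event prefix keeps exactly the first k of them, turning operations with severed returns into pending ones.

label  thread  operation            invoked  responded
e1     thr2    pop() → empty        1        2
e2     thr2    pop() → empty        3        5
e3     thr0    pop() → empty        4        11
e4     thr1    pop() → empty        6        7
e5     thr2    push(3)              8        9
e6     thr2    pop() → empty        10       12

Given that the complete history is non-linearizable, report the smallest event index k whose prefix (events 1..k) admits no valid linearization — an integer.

12

a valid linearization of events 1..11 exists, for instance e1, e2, e3, e4, e5:
step 1: e1 pop() → empty — stack <>
step 2: e2 pop() → empty — stack <>
step 3: e3 pop() → empty — stack <>
step 4: e4 pop() → empty — stack <>
step 5: e5 push(3) — stack <3>
include event 12 — e6 responding at 12 — and every candidate order breaks
sample order e1, e2, e3, e4, e5, e6 stalls at step 6 — e6 pop() → empty has no legal effect
sample order e1, e2, e4, e3, e5, e6 stalls at step 6 — e6 pop() → empty has no legal effect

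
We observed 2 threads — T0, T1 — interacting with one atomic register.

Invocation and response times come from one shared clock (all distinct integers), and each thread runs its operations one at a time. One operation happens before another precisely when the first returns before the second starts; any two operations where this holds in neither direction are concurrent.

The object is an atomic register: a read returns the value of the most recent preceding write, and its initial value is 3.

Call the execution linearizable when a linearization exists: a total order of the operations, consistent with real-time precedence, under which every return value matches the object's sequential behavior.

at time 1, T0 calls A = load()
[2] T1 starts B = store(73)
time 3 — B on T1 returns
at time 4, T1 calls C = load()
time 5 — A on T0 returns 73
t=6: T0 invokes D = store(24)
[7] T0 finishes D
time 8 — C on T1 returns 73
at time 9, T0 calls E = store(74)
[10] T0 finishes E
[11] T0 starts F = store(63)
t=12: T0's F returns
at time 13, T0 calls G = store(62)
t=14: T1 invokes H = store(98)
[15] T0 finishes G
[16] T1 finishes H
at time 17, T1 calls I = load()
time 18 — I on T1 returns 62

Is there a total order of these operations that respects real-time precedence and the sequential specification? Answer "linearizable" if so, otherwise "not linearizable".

linearizable

witness order: B, A, C, D, E, F, H, G, I
1. B store(73), leaving value 73
2. A load() → 73, leaving value 73
3. C load() → 73, leaving value 73
4. D store(24), leaving value 24
5. E store(74), leaving value 74
6. F store(63), leaving value 63
7. H store(98), leaving value 98
8. G store(62), leaving value 62
9. I load() → 62, leaving value 62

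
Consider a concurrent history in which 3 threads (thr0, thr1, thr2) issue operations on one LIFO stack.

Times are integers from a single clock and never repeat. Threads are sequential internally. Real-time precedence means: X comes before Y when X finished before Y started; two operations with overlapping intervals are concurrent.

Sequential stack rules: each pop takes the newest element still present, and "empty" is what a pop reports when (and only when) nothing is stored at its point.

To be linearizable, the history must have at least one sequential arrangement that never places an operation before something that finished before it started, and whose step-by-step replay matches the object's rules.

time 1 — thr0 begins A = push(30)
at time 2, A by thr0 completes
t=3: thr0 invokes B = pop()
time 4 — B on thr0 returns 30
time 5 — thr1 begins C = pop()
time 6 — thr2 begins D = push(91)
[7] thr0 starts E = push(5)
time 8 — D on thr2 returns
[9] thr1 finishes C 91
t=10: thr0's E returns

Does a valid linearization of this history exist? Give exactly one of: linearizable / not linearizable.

linearizable

witness order: A, B, D, C, E
step 1: A push(30) — stack <30>
step 2: B pop() → 30 — stack <>
step 3: D push(91) — stack <91>
step 4: C pop() → 91 — stack <>
step 5: E push(5) — stack <5>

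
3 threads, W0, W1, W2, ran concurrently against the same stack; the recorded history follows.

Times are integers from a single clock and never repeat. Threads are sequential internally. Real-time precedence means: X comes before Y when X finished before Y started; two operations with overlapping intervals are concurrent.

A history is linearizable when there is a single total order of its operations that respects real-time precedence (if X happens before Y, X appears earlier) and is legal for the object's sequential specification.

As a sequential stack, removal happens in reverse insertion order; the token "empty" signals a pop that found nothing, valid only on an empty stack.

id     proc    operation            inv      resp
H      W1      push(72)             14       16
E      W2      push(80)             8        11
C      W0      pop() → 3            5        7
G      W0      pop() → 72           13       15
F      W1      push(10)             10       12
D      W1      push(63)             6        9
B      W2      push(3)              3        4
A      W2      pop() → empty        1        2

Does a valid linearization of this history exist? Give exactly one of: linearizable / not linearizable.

witness order: A, B, C, D, E, F, H, G
1. A pop() → empty, leaving stack <>
2. B push(3), leaving stack <3>
3. C pop() → 3, leaving stack <>
4. D push(63), leaving stack <63>
5. E push(80), leaving stack <63,80>
6. F push(10), leaving stack <63,80,10>
7. H push(72), leaving stack <63,80,10,72>
8. G pop() → 72, leaving stack <63,80,10>

linearizable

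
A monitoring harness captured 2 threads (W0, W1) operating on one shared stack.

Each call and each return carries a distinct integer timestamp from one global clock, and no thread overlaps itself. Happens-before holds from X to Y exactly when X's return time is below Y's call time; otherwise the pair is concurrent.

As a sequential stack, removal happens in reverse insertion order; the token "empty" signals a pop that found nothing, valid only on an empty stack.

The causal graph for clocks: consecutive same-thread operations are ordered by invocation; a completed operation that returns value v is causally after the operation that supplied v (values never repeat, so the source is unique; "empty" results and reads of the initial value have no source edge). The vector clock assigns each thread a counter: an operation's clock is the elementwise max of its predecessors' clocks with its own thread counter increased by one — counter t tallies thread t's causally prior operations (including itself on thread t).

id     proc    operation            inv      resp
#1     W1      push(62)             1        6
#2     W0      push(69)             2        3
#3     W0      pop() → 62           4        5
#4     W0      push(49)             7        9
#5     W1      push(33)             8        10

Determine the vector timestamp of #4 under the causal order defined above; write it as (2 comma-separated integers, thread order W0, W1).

(3, 1)

#1, invoked 1, has no incoming edges; only W1's bump applies → (0, 1)
#2, invoked 2, has no incoming edges; only W0's bump applies → (1, 0)
VC(#5, invoked at 8): max of VC(#1)=(0, 1), then +1 on thread W1 → (0, 2)
VC(#3, invoked at 4): max of VC(#1)=(0, 1), VC(#2)=(1, 0), then +1 on thread W0 → (2, 1)
VC(#4, invoked at 7): max of VC(#3)=(2, 1), then +1 on thread W0 → (3, 1)
target: VC(#4) = (3, 1)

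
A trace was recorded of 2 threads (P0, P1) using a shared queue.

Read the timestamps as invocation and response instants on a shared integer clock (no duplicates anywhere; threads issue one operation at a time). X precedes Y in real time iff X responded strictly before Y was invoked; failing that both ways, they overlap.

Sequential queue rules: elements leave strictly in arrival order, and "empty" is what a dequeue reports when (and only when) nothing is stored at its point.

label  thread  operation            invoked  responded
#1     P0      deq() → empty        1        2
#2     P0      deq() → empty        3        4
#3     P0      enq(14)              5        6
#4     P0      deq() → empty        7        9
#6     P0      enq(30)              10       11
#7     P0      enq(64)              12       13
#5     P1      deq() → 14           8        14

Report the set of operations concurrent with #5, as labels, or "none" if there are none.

#5 spans [8,14]; an op avoiding the whole window 8..14 is ordered, any other is concurrent
#1 [1,2]: before
#2 [3,4]: before
#3 [5,6]: before
#4 [7,9]: concurrent
#6 [10,11]: concurrent
#7 [12,13]: concurrent

#4, #6, #7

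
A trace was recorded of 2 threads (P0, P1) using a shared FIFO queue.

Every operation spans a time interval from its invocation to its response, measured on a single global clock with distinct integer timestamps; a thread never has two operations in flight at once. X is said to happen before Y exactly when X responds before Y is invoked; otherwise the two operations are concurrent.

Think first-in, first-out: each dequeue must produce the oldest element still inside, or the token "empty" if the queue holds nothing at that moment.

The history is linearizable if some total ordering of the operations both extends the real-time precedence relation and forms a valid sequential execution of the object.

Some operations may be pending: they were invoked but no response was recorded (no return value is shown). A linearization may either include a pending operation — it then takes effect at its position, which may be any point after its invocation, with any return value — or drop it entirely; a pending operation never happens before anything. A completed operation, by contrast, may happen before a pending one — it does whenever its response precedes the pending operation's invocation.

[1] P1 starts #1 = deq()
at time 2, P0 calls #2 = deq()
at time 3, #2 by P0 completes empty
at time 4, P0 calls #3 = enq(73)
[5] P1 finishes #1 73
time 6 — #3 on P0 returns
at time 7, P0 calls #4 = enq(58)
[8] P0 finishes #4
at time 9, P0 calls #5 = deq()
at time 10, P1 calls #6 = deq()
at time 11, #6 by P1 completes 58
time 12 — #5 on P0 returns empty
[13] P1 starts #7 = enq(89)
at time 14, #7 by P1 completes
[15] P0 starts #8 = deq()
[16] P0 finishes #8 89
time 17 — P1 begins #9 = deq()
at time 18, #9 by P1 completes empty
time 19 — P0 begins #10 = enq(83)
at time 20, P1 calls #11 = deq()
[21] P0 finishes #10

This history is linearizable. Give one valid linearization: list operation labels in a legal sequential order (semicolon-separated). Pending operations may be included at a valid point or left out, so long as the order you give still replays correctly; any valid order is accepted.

after step 1 (#2 deq() → empty): queue <>
after step 2 (#3 enq(73)): queue <73>
after step 3 (#1 deq() → 73): queue <>
after step 4 (#4 enq(58)): queue <58>
after step 5 (#6 deq() → 58): queue <>
after step 6 (#5 deq() → empty): queue <>
after step 7 (#7 enq(89)): queue <89>
after step 8 (#8 deq() → 89): queue <>
after step 9 (#9 deq() → empty): queue <>
after step 10 (#10 enq(83)): queue <83>

#2; #3; #1; #4; #6; #5; #7; #8; #9; #10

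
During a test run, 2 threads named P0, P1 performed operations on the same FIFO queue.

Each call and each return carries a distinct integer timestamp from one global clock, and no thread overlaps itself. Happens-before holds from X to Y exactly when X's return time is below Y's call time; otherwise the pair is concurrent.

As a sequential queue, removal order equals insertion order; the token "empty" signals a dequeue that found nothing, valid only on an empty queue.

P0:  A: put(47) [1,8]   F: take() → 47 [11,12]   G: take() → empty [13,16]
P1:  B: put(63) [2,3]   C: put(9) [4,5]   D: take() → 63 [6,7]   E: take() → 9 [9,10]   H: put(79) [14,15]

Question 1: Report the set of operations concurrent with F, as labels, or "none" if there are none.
F runs from 11 to 12; window-overlapping ops are concurrent
A [1,8]: before
B [2,3]: before
C [4,5]: before
D [6,7]: before
E [9,10]: before
G [13,16]: after
H [14,15]: after

none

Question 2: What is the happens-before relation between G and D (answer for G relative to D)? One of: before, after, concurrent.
G spans [13,16], D spans [6,7]
resp(D)=7 < inv(G)=13

after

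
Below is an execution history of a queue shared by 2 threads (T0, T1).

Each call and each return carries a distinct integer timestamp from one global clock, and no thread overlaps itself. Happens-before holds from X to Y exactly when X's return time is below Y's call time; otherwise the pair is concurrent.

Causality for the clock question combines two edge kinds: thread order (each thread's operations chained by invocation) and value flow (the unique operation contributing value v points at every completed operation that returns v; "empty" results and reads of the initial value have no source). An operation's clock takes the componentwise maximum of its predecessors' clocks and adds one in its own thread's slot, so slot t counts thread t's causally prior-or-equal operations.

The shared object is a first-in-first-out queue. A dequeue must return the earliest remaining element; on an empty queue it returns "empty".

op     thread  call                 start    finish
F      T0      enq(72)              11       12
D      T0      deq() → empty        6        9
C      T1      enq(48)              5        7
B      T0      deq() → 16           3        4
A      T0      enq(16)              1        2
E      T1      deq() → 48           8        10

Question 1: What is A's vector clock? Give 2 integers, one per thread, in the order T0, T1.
Answer: (1, 0)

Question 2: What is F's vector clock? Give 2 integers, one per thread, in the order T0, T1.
Answer: (4, 0)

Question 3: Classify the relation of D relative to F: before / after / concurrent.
Answer: before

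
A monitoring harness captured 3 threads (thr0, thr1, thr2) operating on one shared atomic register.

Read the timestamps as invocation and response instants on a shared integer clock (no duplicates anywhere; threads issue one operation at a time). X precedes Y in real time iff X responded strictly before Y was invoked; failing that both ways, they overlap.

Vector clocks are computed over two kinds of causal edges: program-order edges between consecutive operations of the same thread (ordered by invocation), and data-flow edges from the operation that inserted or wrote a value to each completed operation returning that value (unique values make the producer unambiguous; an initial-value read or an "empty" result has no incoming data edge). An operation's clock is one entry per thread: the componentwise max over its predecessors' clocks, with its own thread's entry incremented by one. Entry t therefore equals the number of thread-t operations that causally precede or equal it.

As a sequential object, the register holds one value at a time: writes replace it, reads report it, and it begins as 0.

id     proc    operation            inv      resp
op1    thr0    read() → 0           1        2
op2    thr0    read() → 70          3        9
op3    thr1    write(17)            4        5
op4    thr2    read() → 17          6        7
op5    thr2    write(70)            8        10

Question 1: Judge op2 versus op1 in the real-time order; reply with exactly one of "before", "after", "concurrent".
Answer: after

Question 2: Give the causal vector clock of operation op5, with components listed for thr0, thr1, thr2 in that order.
Answer: (0, 1, 2)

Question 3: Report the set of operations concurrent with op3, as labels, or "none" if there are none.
Answer: op2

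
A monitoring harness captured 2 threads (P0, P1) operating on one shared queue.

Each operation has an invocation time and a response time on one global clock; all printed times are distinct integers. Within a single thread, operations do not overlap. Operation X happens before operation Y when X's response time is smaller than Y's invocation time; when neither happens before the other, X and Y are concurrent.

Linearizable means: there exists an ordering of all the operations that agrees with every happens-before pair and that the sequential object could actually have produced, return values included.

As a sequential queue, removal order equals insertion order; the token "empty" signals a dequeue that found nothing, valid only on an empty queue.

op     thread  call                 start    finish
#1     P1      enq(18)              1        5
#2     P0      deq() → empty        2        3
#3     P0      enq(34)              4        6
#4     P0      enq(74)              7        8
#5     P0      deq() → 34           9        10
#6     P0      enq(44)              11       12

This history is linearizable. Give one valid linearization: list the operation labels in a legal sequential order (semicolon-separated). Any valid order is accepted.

1. #2 deq() → empty, leaving queue <>
2. #3 enq(34), leaving queue <34>
3. #1 enq(18), leaving queue <34,18>
4. #4 enq(74), leaving queue <34,18,74>
5. #5 deq() → 34, leaving queue <18,74>
6. #6 enq(44), leaving queue <18,74,44>

#2; #3; #1; #4; #5; #6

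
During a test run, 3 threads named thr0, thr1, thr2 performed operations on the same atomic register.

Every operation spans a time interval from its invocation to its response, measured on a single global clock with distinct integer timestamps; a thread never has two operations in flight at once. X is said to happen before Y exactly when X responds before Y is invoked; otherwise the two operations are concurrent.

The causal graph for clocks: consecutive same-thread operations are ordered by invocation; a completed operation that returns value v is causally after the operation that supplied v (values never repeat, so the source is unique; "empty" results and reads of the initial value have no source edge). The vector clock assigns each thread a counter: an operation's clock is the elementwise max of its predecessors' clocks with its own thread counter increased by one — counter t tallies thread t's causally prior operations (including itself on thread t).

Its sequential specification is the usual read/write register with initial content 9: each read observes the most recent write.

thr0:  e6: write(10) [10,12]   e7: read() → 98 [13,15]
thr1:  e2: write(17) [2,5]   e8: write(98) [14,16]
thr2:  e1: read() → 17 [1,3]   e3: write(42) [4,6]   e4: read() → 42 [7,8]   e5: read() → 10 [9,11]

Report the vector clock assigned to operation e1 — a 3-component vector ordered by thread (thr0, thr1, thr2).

(0, 1, 1)

e2, invoked 2, has no incoming edges; only thr1's bump applies → (0, 1, 0)
e6, invoked 10, has no incoming edges; only thr0's bump applies → (1, 0, 0)
e1, invoked 1, takes VC(e2)=(0, 1, 0) under max, adds 1 for thr2 → (0, 1, 1)
e8, invoked 14, takes VC(e2)=(0, 1, 0) under max, adds 1 for thr1 → (0, 2, 0)
e3, invoked 4, takes VC(e1)=(0, 1, 1) under max, adds 1 for thr2 → (0, 1, 2)
e4, invoked 7, takes VC(e3)=(0, 1, 2) under max, adds 1 for thr2 → (0, 1, 3)
e7, invoked 13, takes VC(e6)=(1, 0, 0), VC(e8)=(0, 2, 0) under max, adds 1 for thr0 → (2, 2, 0)
e5, invoked 9, takes VC(e4)=(0, 1, 3), VC(e6)=(1, 0, 0) under max, adds 1 for thr2 → (1, 1, 4)
target: VC(e1) = (0, 1, 1)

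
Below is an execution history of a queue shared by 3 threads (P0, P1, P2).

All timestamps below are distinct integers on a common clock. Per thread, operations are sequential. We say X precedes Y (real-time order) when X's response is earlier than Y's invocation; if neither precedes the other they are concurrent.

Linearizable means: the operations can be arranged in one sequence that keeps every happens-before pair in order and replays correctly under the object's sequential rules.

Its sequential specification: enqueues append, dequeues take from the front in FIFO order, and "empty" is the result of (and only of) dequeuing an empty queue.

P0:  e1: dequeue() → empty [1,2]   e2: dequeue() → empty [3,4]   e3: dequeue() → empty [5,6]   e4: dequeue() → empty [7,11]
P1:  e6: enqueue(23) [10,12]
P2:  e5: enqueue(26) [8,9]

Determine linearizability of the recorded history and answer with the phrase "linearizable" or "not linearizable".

linearizable

one valid linearization: e1, e2, e3, e4, e5, e6
1. e1 dequeue() → empty, leaving queue <>
2. e2 dequeue() → empty, leaving queue <>
3. e3 dequeue() → empty, leaving queue <>
4. e4 dequeue() → empty, leaving queue <>
5. e5 enqueue(26), leaving queue <26>
6. e6 enqueue(23), leaving queue <26,23>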